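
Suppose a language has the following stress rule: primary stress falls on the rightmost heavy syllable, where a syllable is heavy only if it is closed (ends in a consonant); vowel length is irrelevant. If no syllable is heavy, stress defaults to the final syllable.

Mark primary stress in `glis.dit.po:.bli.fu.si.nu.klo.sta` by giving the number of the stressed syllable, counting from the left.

Weights: 1 glis H, 2 dit H, 3 po: L, 4 bli L, 5 fu L, 6 si L, 7 nu L, 8 klo L, 9 sta L.
Heavy syllables in the domain: 1, 2. The rightmost is syllable 2 (dit).
Primary stress: syllable 2 → glis.ˈdit.po:.bli.fu.si.nu.klo.sta.

2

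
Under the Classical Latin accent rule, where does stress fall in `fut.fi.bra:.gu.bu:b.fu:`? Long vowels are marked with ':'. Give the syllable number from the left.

Classical Latin: stress the penult if heavy (long vowel or closed), else the antepenult.
Weights: 4 gu L, 5 bu:b H, 6 fu: H.
The penult (syllable 5, bu:b) is heavy, so it takes stress.
Stress on syllable 5: fut.fi.bra:.gu.ˈbu:b.fu:.

5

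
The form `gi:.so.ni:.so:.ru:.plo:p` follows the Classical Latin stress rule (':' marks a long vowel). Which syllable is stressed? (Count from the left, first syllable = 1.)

5

Classical Latin: stress the penult if heavy (long vowel or closed), else the antepenult.
Weights: 4 so: H, 5 ru: H, 6 plo:p H.
The penult (syllable 5, ru:) is heavy, so it takes stress.
Stress on syllable 5: gi:.so.ni:.so:.ˈru:.plo:p.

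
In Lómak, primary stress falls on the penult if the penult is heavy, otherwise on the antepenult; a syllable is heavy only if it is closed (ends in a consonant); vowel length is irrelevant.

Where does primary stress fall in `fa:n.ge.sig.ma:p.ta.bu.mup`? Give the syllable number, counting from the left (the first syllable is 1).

5

Weights: 5 ta L, 6 bu L, 7 mup H.
The penult (syllable 6, bu) is light, so stress falls on the antepenult (syllable 5, ta).
Primary stress: syllable 5 → fa:n.ge.sig.ma:p.ˈta.bu.mup.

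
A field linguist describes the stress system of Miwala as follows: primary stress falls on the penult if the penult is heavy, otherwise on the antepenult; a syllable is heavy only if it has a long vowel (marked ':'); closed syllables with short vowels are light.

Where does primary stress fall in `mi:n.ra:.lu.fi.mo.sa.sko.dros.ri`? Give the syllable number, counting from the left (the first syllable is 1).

Weights: 7 sko L, 8 dros L, 9 ri L.
The penult (syllable 8, dros) is light, so stress falls on the antepenult (syllable 7, sko).
Primary stress: syllable 7 → mi:n.ra:.lu.fi.mo.sa.ˈsko.dros.ri.

7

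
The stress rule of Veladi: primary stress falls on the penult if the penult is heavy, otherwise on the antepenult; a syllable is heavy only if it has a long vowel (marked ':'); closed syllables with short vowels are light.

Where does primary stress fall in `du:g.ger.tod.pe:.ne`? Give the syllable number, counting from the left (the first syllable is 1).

Weights: 3 tod L, 4 pe: H, 5 ne L.
The penult (syllable 4, pe:) is heavy, so it takes stress.
Primary stress: syllable 4 → du:g.ger.tod.ˈpe:.ne.

4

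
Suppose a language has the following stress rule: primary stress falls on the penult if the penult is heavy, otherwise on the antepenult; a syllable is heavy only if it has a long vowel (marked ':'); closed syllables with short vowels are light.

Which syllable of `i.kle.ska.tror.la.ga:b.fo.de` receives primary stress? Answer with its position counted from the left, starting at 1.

Weights: 6 ga:b H, 7 fo L, 8 de L.
The penult (syllable 7, fo) is light, so stress falls on the antepenult (syllable 6, ga:b).
Primary stress: syllable 6 → i.kle.ska.tror.la.ˈga:b.fo.de.

6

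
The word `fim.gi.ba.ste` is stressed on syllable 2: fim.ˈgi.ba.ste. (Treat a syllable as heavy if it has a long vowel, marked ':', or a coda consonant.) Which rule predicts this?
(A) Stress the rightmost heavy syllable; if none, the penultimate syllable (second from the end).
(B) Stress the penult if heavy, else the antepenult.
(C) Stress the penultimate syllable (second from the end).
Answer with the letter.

Rule A → syllable 1 (observed: 2).
Rule B → syllable 2 ✓.
Rule C → syllable 3 (observed: 2).

B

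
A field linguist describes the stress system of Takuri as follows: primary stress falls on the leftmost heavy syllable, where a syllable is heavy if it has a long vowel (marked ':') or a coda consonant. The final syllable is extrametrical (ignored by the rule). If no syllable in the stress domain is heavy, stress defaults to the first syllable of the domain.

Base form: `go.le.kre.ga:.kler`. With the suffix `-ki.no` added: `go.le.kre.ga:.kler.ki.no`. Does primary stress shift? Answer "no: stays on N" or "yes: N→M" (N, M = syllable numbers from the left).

no: stays on 4

Base `go.le.kre.ga:.kler` (5 syllables):
  The final syllable (5, kler) is extrametrical; the stress domain is syllables 1–4.
  Weights: 1 go L, 2 le L, 3 kre L, 4 ga: H.
  Heavy syllables in the domain: 4. The leftmost is syllable 4 (ga:).
  → primary stress on syllable 4.
Suffixed `go.le.kre.ga:.kler.ki.no` (7 syllables):
  The final syllable (7, no) is extrametrical; the stress domain is syllables 1–6.
  Weights: 1 go L, 2 le L, 3 kre L, 4 ga: H, 5 kler H, 6 ki L.
  Heavy syllables in the domain: 4, 5. The leftmost is syllable 4 (ga:).
  → primary stress on syllable 4.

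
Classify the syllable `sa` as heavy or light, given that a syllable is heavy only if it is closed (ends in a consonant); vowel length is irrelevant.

`sa`: short vowel, open (no coda). Open (no coda) → light.

light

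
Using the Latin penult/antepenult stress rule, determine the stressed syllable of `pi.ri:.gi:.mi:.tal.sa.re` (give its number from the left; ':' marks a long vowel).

5

Classical Latin: stress the penult if heavy (long vowel or closed), else the antepenult.
Weights: 5 tal H, 6 sa L, 7 re L.
The penult (syllable 6, sa) is light, so stress falls on the antepenult (syllable 5, tal).
Stress on syllable 5: pi.ri:.gi:.mi:.ˈtal.sa.re.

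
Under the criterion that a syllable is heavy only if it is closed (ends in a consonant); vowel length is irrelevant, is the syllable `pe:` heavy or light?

light

`pe:`: long vowel, open (no coda). Open (no coda) → light.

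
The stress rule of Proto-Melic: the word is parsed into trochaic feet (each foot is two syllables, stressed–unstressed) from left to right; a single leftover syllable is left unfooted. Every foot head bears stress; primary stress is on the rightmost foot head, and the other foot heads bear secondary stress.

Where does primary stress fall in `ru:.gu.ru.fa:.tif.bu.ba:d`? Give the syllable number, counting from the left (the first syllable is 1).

5

Parse left to right into trochaic (ˈσσ) feet: (ˈru:.gu) (ˈru.fa:) (ˈtif.bu) ba:d. Syllable 7 is left unfooted.
Foot heads (stressed positions): 1, 3, 5.
End Rule Rightmost: primary stress on the rightmost head = syllable 5.
Primary stress: syllable 5 → ru:.gu.ru.fa:.ˈtif.bu.ba:d.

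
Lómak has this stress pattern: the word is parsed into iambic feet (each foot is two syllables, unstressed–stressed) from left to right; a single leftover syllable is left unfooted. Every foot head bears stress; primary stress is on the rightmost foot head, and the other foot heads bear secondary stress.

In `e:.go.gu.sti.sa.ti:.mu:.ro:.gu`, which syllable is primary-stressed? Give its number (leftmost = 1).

8

Parse left to right into iambic (σˈσ) feet: (e:.ˈgo) (gu.ˈsti) (sa.ˈti:) (mu:.ˈro:) gu. Syllable 9 is left unfooted.
Foot heads (stressed positions): 2, 4, 6, 8.
End Rule Rightmost: primary stress on the rightmost head = syllable 8.
Primary stress: syllable 8 → e:.go.gu.sti.sa.ti:.mu:.ˈro:.gu.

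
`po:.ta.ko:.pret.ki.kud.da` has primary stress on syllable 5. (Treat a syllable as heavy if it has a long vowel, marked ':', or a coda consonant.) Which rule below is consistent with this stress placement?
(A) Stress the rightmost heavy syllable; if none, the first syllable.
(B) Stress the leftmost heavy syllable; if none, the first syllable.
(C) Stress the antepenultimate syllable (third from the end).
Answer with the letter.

Rule A → syllable 6 (observed: 5).
Rule B → syllable 1 (observed: 5).
Rule C → syllable 5 ✓.

C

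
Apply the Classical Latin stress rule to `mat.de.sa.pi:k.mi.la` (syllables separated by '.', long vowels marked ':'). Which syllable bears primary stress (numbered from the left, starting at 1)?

4

Classical Latin: stress the penult if heavy (long vowel or closed), else the antepenult.
Weights: 4 pi:k H, 5 mi L, 6 la L.
The penult (syllable 5, mi) is light, so stress falls on the antepenult (syllable 4, pi:k).
Stress on syllable 4: mat.de.sa.ˈpi:k.mi.la.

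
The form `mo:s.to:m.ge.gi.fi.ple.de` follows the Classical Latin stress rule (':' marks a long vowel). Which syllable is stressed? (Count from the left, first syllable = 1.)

Classical Latin: stress the penult if heavy (long vowel or closed), else the antepenult.
Weights: 5 fi L, 6 ple L, 7 de L.
The penult (syllable 6, ple) is light, so stress falls on the antepenult (syllable 5, fi).
Stress on syllable 5: mo:s.to:m.ge.gi.ˈfi.ple.de.

5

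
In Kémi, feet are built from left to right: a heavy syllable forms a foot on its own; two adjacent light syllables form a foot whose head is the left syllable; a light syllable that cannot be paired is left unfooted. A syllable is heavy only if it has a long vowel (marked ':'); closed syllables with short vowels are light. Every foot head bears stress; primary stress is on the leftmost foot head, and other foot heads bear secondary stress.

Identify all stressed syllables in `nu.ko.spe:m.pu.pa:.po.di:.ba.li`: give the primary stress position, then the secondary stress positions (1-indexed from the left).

primary 1, secondary 3, 5, 7, 8

Weights: 1 nu L, 2 ko L, 3 spe:m H, 4 pu L, 5 pa: H, 6 po L, 7 di: H, 8 ba L, 9 li L.
Parse left to right (heavy = foot alone; LL = one foot; stranded L unfooted): (ˈnu.ko) (ˈspe:m) pu (ˈpa:) po (ˈdi:) (ˈba.li).
Foot heads: 1, 3, 5, 7, 8.
Primary stress on the leftmost head = syllable 1.
Secondary stress on 3, 5, 7, 8: ˈnu.ko.ˌspe:m.pu.ˌpa:.po.ˌdi:.ˌba.li.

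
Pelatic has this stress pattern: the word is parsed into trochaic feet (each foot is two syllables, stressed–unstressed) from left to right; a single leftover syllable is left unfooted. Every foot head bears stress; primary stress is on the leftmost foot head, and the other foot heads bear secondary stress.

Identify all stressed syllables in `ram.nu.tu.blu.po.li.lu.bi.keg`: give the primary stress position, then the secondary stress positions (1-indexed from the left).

primary 1, secondary 3, 5, 7

Parse left to right into trochaic (ˈσσ) feet: (ˈram.nu) (ˈtu.blu) (ˈpo.li) (ˈlu.bi) keg. Syllable 9 is left unfooted.
Foot heads (stressed positions): 1, 3, 5, 7.
End Rule Leftmost: primary stress on the leftmost head = syllable 1.
Secondary stress on 3, 5, 7: ˈram.nu.ˌtu.blu.ˌpo.li.ˌlu.bi.keg.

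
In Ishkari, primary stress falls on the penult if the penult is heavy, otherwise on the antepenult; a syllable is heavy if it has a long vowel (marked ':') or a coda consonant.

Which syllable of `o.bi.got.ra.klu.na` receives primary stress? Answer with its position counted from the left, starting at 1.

4

Weights: 4 ra L, 5 klu L, 6 na L.
The penult (syllable 5, klu) is light, so stress falls on the antepenult (syllable 4, ra).
Primary stress: syllable 4 → o.bi.got.ˈra.klu.na.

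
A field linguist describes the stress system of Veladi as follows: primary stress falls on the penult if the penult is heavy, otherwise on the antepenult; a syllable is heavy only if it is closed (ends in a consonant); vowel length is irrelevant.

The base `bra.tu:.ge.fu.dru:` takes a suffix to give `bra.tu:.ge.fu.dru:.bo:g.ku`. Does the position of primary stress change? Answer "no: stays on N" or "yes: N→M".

yes: 3→6

Base `bra.tu:.ge.fu.dru:` (5 syllables):
  Weights: 3 ge L, 4 fu L, 5 dru: L.
  The penult (syllable 4, fu) is light, so stress falls on the antepenult (syllable 3, ge).
  → primary stress on syllable 3.
Suffixed `bra.tu:.ge.fu.dru:.bo:g.ku` (7 syllables):
  Weights: 5 dru: L, 6 bo:g H, 7 ku L.
  The penult (syllable 6, bo:g) is heavy, so it takes stress.
  → primary stress on syllable 6.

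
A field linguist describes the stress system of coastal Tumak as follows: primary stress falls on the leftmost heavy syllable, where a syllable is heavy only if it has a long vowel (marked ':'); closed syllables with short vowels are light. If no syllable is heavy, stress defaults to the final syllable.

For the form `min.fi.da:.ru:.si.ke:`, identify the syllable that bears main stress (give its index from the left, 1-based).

Weights: 1 min L, 2 fi L, 3 da: H, 4 ru: H, 5 si L, 6 ke: H.
Heavy syllables in the domain: 3, 4, 6. The leftmost is syllable 3 (da:).
Primary stress: syllable 3 → min.fi.ˈda:.ru:.si.ke:.

3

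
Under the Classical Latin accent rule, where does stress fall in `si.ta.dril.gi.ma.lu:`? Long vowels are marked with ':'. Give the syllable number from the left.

4

Classical Latin: stress the penult if heavy (long vowel or closed), else the antepenult.
Weights: 4 gi L, 5 ma L, 6 lu: H.
The penult (syllable 5, ma) is light, so stress falls on the antepenult (syllable 4, gi).
Stress on syllable 4: si.ta.dril.ˈgi.ma.lu:.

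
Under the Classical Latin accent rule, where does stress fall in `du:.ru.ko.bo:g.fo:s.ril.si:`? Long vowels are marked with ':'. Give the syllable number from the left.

6

Classical Latin: stress the penult if heavy (long vowel or closed), else the antepenult.
Weights: 5 fo:s H, 6 ril H, 7 si: H.
The penult (syllable 6, ril) is heavy, so it takes stress.
Stress on syllable 6: du:.ru.ko.bo:g.fo:s.ˈril.si:.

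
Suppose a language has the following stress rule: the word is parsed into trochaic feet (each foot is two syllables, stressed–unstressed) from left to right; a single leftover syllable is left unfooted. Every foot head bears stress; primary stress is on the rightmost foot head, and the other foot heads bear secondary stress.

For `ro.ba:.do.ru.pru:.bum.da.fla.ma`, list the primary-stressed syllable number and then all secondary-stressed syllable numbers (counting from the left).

Parse left to right into trochaic (ˈσσ) feet: (ˈro.ba:) (ˈdo.ru) (ˈpru:.bum) (ˈda.fla) ma. Syllable 9 is left unfooted.
Foot heads (stressed positions): 1, 3, 5, 7.
End Rule Rightmost: primary stress on the rightmost head = syllable 7.
Secondary stress on 1, 3, 5: ˌro.ba:.ˌdo.ru.ˌpru:.bum.ˈda.fla.ma.

primary 7, secondary 1, 3, 5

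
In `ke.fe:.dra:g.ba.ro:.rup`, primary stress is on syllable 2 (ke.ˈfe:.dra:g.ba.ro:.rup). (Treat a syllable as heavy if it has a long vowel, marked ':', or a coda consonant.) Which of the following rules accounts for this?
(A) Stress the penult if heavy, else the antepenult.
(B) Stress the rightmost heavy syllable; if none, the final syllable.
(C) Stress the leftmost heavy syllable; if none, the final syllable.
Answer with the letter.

Rule A → syllable 5 (observed: 2).
Rule B → syllable 6 (observed: 2).
Rule C → syllable 2 ✓.

C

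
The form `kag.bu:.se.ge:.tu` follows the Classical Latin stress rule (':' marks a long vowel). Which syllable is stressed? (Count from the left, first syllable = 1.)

Classical Latin: stress the penult if heavy (long vowel or closed), else the antepenult.
Weights: 3 se L, 4 ge: H, 5 tu L.
The penult (syllable 4, ge:) is heavy, so it takes stress.
Stress on syllable 4: kag.bu:.se.ˈge:.tu.

4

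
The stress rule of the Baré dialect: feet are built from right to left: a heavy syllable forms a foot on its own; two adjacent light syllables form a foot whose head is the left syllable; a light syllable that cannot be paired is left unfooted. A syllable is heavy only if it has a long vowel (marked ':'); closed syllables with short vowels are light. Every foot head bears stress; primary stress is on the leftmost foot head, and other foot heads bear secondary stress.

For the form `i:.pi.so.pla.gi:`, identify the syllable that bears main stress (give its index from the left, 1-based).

1

Weights: 1 i: H, 2 pi L, 3 so L, 4 pla L, 5 gi: H.
Parse right to left (heavy = foot alone; LL = one foot; stranded L unfooted): (ˈi:) pi (ˈso.pla) (ˈgi:).
Foot heads: 1, 3, 5.
Primary stress on the leftmost head = syllable 1.
Primary stress: syllable 1 → ˈi:.pi.so.pla.gi:.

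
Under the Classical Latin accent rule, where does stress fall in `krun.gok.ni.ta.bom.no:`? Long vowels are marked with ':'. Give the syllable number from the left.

5

Classical Latin: stress the penult if heavy (long vowel or closed), else the antepenult.
Weights: 4 ta L, 5 bom H, 6 no: H.
The penult (syllable 5, bom) is heavy, so it takes stress.
Stress on syllable 5: krun.gok.ni.ta.ˈbom.no:.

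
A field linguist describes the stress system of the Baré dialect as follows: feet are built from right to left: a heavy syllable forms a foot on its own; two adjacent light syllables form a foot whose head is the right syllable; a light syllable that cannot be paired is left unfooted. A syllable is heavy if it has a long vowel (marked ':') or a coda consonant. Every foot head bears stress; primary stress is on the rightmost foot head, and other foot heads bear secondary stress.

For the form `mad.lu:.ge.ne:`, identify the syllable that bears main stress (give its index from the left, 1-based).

Weights: 1 mad H, 2 lu: H, 3 ge L, 4 ne: H.
Parse right to left (heavy = foot alone; LL = one foot; stranded L unfooted): (ˈmad) (ˈlu:) ge (ˈne:).
Foot heads: 1, 2, 4.
Primary stress on the rightmost head = syllable 4.
Primary stress: syllable 4 → mad.lu:.ge.ˈne:.

4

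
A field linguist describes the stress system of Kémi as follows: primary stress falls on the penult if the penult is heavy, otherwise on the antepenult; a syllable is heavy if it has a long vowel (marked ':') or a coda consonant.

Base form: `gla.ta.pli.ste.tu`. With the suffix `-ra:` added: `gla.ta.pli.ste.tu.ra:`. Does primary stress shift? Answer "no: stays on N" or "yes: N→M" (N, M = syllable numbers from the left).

Base `gla.ta.pli.ste.tu` (5 syllables):
  Weights: 3 pli L, 4 ste L, 5 tu L.
  The penult (syllable 4, ste) is light, so stress falls on the antepenult (syllable 3, pli).
  → primary stress on syllable 3.
Suffixed `gla.ta.pli.ste.tu.ra:` (6 syllables):
  Weights: 4 ste L, 5 tu L, 6 ra: H.
  The penult (syllable 5, tu) is light, so stress falls on the antepenult (syllable 4, ste).
  → primary stress on syllable 4.

yes: 3→4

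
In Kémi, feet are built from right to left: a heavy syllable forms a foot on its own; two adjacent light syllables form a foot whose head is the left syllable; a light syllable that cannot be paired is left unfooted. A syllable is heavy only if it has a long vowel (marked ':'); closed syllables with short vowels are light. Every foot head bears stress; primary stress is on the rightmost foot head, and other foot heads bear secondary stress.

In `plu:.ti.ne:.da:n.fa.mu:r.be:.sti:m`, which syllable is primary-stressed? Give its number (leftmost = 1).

8

Weights: 1 plu: H, 2 ti L, 3 ne: H, 4 da:n H, 5 fa L, 6 mu:r H, 7 be: H, 8 sti:m H.
Parse right to left (heavy = foot alone; LL = one foot; stranded L unfooted): (ˈplu:) ti (ˈne:) (ˈda:n) fa (ˈmu:r) (ˈbe:) (ˈsti:m).
Foot heads: 1, 3, 4, 6, 7, 8.
Primary stress on the rightmost head = syllable 8.
Primary stress: syllable 8 → plu:.ti.ne:.da:n.fa.mu:r.be:.ˈsti:m.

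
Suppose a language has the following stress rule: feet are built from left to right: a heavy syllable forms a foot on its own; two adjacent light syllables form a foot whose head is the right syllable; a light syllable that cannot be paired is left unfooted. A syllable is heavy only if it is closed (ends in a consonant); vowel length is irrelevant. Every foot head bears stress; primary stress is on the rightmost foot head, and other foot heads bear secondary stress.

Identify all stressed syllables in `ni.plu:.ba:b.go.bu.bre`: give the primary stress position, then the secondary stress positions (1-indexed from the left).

primary 5, secondary 2, 3

Weights: 1 ni L, 2 plu: L, 3 ba:b H, 4 go L, 5 bu L, 6 bre L.
Parse left to right (heavy = foot alone; LL = one foot; stranded L unfooted): (ni.ˈplu:) (ˈba:b) (go.ˈbu) bre.
Foot heads: 2, 3, 5.
Primary stress on the rightmost head = syllable 5.
Secondary stress on 2, 3: ni.ˌplu:.ˌba:b.go.ˈbu.bre.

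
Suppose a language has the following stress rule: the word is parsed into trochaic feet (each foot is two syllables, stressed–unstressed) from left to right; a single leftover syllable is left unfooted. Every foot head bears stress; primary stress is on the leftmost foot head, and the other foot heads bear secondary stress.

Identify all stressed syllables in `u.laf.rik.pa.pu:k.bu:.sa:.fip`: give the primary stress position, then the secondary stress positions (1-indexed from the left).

Parse left to right into trochaic (ˈσσ) feet: (ˈu.laf) (ˈrik.pa) (ˈpu:k.bu:) (ˈsa:.fip).
Foot heads (stressed positions): 1, 3, 5, 7.
End Rule Leftmost: primary stress on the leftmost head = syllable 1.
Secondary stress on 3, 5, 7: ˈu.laf.ˌrik.pa.ˌpu:k.bu:.ˌsa:.fip.

primary 1, secondary 3, 5, 7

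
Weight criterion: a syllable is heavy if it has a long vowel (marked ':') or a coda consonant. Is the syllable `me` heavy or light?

`me`: short vowel, open (no coda). Short vowel, open → light.

light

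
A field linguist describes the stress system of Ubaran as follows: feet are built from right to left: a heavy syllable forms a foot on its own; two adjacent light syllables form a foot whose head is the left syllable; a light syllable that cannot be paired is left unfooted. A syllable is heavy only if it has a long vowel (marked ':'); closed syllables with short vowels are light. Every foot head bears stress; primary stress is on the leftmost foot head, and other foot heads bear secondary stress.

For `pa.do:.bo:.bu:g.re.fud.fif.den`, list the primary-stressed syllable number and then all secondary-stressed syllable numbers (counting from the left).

primary 2, secondary 3, 4, 5, 7

Weights: 1 pa L, 2 do: H, 3 bo: H, 4 bu:g H, 5 re L, 6 fud L, 7 fif L, 8 den L.
Parse right to left (heavy = foot alone; LL = one foot; stranded L unfooted): pa (ˈdo:) (ˈbo:) (ˈbu:g) (ˈre.fud) (ˈfif.den).
Foot heads: 2, 3, 4, 5, 7.
Primary stress on the leftmost head = syllable 2.
Secondary stress on 3, 4, 5, 7: pa.ˈdo:.ˌbo:.ˌbu:g.ˌre.fud.ˌfif.den.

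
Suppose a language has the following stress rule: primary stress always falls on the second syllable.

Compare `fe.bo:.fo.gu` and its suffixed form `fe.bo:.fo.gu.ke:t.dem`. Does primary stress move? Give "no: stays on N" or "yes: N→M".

no: stays on 2

Base `fe.bo:.fo.gu` (4 syllables):
  The word has 4 syllables; the second syllable is syllable 2 (bo:).
  → primary stress on syllable 2.
Suffixed `fe.bo:.fo.gu.ke:t.dem` (6 syllables):
  The word has 6 syllables; the second syllable is syllable 2 (bo:).
  → primary stress on syllable 2.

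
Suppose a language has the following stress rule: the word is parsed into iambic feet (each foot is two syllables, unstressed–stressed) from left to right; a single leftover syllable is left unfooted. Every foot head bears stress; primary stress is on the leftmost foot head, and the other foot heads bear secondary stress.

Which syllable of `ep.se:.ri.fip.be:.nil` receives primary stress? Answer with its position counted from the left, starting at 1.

Parse left to right into iambic (σˈσ) feet: (ep.ˈse:) (ri.ˈfip) (be:.ˈnil).
Foot heads (stressed positions): 2, 4, 6.
End Rule Leftmost: primary stress on the leftmost head = syllable 2.
Primary stress: syllable 2 → ep.ˈse:.ri.fip.be:.nil.

2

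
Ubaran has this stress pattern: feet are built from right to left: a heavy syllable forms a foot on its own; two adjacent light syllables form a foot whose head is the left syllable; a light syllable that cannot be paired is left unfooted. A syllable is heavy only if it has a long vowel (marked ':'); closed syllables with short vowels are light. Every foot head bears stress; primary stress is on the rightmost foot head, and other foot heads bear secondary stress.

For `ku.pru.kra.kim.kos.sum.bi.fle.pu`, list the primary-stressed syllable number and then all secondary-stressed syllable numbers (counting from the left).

primary 8, secondary 2, 4, 6

Weights: 1 ku L, 2 pru L, 3 kra L, 4 kim L, 5 kos L, 6 sum L, 7 bi L, 8 fle L, 9 pu L.
Parse right to left (heavy = foot alone; LL = one foot; stranded L unfooted): ku (ˈpru.kra) (ˈkim.kos) (ˈsum.bi) (ˈfle.pu).
Foot heads: 2, 4, 6, 8.
Primary stress on the rightmost head = syllable 8.
Secondary stress on 2, 4, 6: ku.ˌpru.kra.ˌkim.kos.ˌsum.bi.ˈfle.pu.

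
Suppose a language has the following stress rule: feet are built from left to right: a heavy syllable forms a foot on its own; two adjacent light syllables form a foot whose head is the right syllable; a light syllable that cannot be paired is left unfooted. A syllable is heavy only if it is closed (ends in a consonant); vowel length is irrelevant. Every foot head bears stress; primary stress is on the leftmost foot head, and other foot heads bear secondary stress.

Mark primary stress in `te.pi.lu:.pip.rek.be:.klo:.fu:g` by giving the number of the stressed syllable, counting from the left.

Weights: 1 te L, 2 pi L, 3 lu: L, 4 pip H, 5 rek H, 6 be: L, 7 klo: L, 8 fu:g H.
Parse left to right (heavy = foot alone; LL = one foot; stranded L unfooted): (te.ˈpi) lu: (ˈpip) (ˈrek) (be:.ˈklo:) (ˈfu:g).
Foot heads: 2, 4, 5, 7, 8.
Primary stress on the leftmost head = syllable 2.
Primary stress: syllable 2 → te.ˈpi.lu:.pip.rek.be:.klo:.fu:g.

2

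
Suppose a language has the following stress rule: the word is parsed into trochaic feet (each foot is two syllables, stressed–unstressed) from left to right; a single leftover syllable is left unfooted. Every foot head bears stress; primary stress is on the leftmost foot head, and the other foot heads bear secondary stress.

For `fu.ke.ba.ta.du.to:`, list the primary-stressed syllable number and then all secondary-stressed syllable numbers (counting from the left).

primary 1, secondary 3, 5

Parse left to right into trochaic (ˈσσ) feet: (ˈfu.ke) (ˈba.ta) (ˈdu.to:).
Foot heads (stressed positions): 1, 3, 5.
End Rule Leftmost: primary stress on the leftmost head = syllable 1.
Secondary stress on 3, 5: ˈfu.ke.ˌba.ta.ˌdu.to:.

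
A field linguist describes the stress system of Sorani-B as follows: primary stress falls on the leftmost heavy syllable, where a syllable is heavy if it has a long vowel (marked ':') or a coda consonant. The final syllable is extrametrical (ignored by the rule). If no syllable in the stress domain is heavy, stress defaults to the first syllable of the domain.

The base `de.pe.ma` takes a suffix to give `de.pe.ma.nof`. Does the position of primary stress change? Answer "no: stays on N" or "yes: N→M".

no: stays on 1

Base `de.pe.ma` (3 syllables):
  The final syllable (3, ma) is extrametrical; the stress domain is syllables 1–2.
  Weights: 1 de L, 2 pe L.
  No heavy syllable in the domain; default to the first syllable of the domain = syllable 1.
  → primary stress on syllable 1.
Suffixed `de.pe.ma.nof` (4 syllables):
  The final syllable (4, nof) is extrametrical; the stress domain is syllables 1–3.
  Weights: 1 de L, 2 pe L, 3 ma L.
  No heavy syllable in the domain; default to the first syllable of the domain = syllable 1.
  → primary stress on syllable 1.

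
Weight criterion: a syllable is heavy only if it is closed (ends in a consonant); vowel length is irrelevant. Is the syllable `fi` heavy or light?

light

`fi`: short vowel, open (no coda). Open (no coda) → light.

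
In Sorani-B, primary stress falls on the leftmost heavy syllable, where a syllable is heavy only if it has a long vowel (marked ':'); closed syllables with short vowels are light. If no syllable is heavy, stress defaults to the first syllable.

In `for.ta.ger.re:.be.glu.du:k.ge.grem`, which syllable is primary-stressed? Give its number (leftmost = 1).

4

Weights: 1 for L, 2 ta L, 3 ger L, 4 re: H, 5 be L, 6 glu L, 7 du:k H, 8 ge L, 9 grem L.
Heavy syllables in the domain: 4, 7. The leftmost is syllable 4 (re:).
Primary stress: syllable 4 → for.ta.ger.ˈre:.be.glu.du:k.ge.grem.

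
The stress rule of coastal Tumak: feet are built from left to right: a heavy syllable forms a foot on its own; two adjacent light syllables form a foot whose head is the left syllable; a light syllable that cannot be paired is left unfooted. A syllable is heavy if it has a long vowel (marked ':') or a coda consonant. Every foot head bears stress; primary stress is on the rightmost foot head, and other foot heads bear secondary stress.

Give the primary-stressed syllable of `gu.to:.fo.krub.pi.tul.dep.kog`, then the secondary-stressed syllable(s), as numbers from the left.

Weights: 1 gu L, 2 to: H, 3 fo L, 4 krub H, 5 pi L, 6 tul H, 7 dep H, 8 kog H.
Parse left to right (heavy = foot alone; LL = one foot; stranded L unfooted): gu (ˈto:) fo (ˈkrub) pi (ˈtul) (ˈdep) (ˈkog).
Foot heads: 2, 4, 6, 7, 8.
Primary stress on the rightmost head = syllable 8.
Secondary stress on 2, 4, 6, 7: gu.ˌto:.fo.ˌkrub.pi.ˌtul.ˌdep.ˈkog.

primary 8, secondary 2, 4, 6, 7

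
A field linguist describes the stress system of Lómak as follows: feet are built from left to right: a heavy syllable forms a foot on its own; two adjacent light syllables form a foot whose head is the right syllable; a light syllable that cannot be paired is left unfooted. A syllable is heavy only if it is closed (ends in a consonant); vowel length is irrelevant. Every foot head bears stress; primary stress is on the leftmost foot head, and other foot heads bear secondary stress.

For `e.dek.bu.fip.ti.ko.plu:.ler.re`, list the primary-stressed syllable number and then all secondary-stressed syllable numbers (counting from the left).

primary 2, secondary 4, 6, 8

Weights: 1 e L, 2 dek H, 3 bu L, 4 fip H, 5 ti L, 6 ko L, 7 plu: L, 8 ler H, 9 re L.
Parse left to right (heavy = foot alone; LL = one foot; stranded L unfooted): e (ˈdek) bu (ˈfip) (ti.ˈko) plu: (ˈler) re.
Foot heads: 2, 4, 6, 8.
Primary stress on the leftmost head = syllable 2.
Secondary stress on 4, 6, 8: e.ˈdek.bu.ˌfip.ti.ˌko.plu:.ˌler.re.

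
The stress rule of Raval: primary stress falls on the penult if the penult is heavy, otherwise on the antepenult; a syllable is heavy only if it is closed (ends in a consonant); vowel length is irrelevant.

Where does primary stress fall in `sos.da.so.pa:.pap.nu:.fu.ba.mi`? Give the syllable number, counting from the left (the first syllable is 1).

Weights: 7 fu L, 8 ba L, 9 mi L.
The penult (syllable 8, ba) is light, so stress falls on the antepenult (syllable 7, fu).
Primary stress: syllable 7 → sos.da.so.pa:.pap.nu:.ˈfu.ba.mi.

7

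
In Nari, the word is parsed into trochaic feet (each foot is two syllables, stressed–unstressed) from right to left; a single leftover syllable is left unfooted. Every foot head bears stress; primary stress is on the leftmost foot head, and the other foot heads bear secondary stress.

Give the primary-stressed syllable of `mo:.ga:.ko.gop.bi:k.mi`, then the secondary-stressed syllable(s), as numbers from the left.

Parse right to left into trochaic (ˈσσ) feet: (ˈmo:.ga:) (ˈko.gop) (ˈbi:k.mi).
Foot heads (stressed positions): 1, 3, 5.
End Rule Leftmost: primary stress on the leftmost head = syllable 1.
Secondary stress on 3, 5: ˈmo:.ga:.ˌko.gop.ˌbi:k.mi.

primary 1, secondary 3, 5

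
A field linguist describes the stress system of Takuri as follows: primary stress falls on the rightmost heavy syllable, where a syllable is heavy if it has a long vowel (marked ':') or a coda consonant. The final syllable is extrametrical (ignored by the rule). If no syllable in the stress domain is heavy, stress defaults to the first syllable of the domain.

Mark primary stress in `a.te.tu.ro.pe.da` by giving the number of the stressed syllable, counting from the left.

The final syllable (6, da) is extrametrical; the stress domain is syllables 1–5.
Weights: 1 a L, 2 te L, 3 tu L, 4 ro L, 5 pe L.
No heavy syllable in the domain; default to the first syllable of the domain = syllable 1.
Primary stress: syllable 1 → ˈa.te.tu.ro.pe.da.

1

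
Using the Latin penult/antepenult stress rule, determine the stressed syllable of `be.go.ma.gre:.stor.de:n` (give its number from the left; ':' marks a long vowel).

5

Classical Latin: stress the penult if heavy (long vowel or closed), else the antepenult.
Weights: 4 gre: H, 5 stor H, 6 de:n H.
The penult (syllable 5, stor) is heavy, so it takes stress.
Stress on syllable 5: be.go.ma.gre:.ˈstor.de:n.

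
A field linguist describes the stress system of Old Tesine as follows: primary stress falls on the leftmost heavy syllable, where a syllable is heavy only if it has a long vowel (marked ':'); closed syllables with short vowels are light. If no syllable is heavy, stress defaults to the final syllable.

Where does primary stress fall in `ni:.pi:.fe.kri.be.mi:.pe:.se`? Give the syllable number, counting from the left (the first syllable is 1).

Weights: 1 ni: H, 2 pi: H, 3 fe L, 4 kri L, 5 be L, 6 mi: H, 7 pe: H, 8 se L.
Heavy syllables in the domain: 1, 2, 6, 7. The leftmost is syllable 1 (ni:).
Primary stress: syllable 1 → ˈni:.pi:.fe.kri.be.mi:.pe:.se.

1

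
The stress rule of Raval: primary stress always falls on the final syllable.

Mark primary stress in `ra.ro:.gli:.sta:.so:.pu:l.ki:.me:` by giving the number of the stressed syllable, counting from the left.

8

The word has 8 syllables; the final syllable is syllable 8 (me:).
Primary stress: syllable 8 → ra.ro:.gli:.sta:.so:.pu:l.ki:.ˈme:.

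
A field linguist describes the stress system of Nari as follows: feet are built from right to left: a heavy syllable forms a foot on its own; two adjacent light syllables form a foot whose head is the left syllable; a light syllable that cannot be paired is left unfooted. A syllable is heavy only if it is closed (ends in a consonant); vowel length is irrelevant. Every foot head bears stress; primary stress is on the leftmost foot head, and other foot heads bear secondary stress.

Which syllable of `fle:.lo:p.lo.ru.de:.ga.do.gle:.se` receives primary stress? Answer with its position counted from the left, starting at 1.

Weights: 1 fle: L, 2 lo:p H, 3 lo L, 4 ru L, 5 de: L, 6 ga L, 7 do L, 8 gle: L, 9 se L.
Parse right to left (heavy = foot alone; LL = one foot; stranded L unfooted): fle: (ˈlo:p) lo (ˈru.de:) (ˈga.do) (ˈgle:.se).
Foot heads: 2, 4, 6, 8.
Primary stress on the leftmost head = syllable 2.
Primary stress: syllable 2 → fle:.ˈlo:p.lo.ru.de:.ga.do.gle:.se.

2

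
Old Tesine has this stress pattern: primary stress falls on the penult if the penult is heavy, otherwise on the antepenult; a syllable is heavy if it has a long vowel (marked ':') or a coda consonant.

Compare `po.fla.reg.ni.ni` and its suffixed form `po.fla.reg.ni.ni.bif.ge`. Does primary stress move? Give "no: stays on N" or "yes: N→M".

Base `po.fla.reg.ni.ni` (5 syllables):
  Weights: 3 reg H, 4 ni L, 5 ni L.
  The penult (syllable 4, ni) is light, so stress falls on the antepenult (syllable 3, reg).
  → primary stress on syllable 3.
Suffixed `po.fla.reg.ni.ni.bif.ge` (7 syllables):
  Weights: 5 ni L, 6 bif H, 7 ge L.
  The penult (syllable 6, bif) is heavy, so it takes stress.
  → primary stress on syllable 6.

yes: 3→6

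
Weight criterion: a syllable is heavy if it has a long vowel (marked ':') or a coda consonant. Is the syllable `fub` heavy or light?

`fub`: short vowel, closed (coda /b/). Closed → heavy.

heavy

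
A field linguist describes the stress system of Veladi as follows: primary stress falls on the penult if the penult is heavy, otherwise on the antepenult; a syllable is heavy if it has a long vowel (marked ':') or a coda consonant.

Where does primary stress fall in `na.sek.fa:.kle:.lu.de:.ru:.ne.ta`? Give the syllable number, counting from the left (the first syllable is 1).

Weights: 7 ru: H, 8 ne L, 9 ta L.
The penult (syllable 8, ne) is light, so stress falls on the antepenult (syllable 7, ru:).
Primary stress: syllable 7 → na.sek.fa:.kle:.lu.de:.ˈru:.ne.ta.

7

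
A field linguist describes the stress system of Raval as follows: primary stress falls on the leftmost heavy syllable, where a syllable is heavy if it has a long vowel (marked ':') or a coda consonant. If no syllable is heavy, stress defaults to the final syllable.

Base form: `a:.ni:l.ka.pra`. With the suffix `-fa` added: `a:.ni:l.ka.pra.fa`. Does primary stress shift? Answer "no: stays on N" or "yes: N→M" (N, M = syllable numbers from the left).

no: stays on 1

Base `a:.ni:l.ka.pra` (4 syllables):
  Weights: 1 a: H, 2 ni:l H, 3 ka L, 4 pra L.
  Heavy syllables in the domain: 1, 2. The leftmost is syllable 1 (a:).
  → primary stress on syllable 1.
Suffixed `a:.ni:l.ka.pra.fa` (5 syllables):
  Weights: 1 a: H, 2 ni:l H, 3 ka L, 4 pra L, 5 fa L.
  Heavy syllables in the domain: 1, 2. The leftmost is syllable 1 (a:).
  → primary stress on syllable 1.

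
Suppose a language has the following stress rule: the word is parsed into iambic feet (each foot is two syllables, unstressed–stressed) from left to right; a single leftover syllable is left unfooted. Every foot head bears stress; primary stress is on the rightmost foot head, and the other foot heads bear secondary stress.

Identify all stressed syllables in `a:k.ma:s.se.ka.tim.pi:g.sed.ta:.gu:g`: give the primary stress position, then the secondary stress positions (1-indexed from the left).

Parse left to right into iambic (σˈσ) feet: (a:k.ˈma:s) (se.ˈka) (tim.ˈpi:g) (sed.ˈta:) gu:g. Syllable 9 is left unfooted.
Foot heads (stressed positions): 2, 4, 6, 8.
End Rule Rightmost: primary stress on the rightmost head = syllable 8.
Secondary stress on 2, 4, 6: a:k.ˌma:s.se.ˌka.tim.ˌpi:g.sed.ˈta:.gu:g.

primary 8, secondary 2, 4, 6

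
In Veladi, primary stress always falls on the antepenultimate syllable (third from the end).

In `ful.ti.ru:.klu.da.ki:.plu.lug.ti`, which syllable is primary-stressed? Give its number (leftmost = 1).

7

The word has 9 syllables; the antepenultimate syllable (third from the end) is syllable 7 (plu).
Primary stress: syllable 7 → ful.ti.ru:.klu.da.ki:.ˈplu.lug.ti.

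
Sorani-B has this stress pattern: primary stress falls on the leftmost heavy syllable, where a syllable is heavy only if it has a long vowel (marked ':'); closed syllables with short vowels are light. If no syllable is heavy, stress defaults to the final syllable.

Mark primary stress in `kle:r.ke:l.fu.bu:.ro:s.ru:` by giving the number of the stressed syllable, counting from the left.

Weights: 1 kle:r H, 2 ke:l H, 3 fu L, 4 bu: H, 5 ro:s H, 6 ru: H.
Heavy syllables in the domain: 1, 2, 4, 5, 6. The leftmost is syllable 1 (kle:r).
Primary stress: syllable 1 → ˈkle:r.ke:l.fu.bu:.ro:s.ru:.

1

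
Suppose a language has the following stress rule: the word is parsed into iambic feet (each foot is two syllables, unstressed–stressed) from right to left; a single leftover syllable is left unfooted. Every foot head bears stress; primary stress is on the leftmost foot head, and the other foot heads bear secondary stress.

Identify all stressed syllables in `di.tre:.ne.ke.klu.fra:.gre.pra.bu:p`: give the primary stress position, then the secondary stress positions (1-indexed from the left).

primary 3, secondary 5, 7, 9

Parse right to left into iambic (σˈσ) feet: di (tre:.ˈne) (ke.ˈklu) (fra:.ˈgre) (pra.ˈbu:p). Syllable 1 is left unfooted.
Foot heads (stressed positions): 3, 5, 7, 9.
End Rule Leftmost: primary stress on the leftmost head = syllable 3.
Secondary stress on 5, 7, 9: di.tre:.ˈne.ke.ˌklu.fra:.ˌgre.pra.ˌbu:p.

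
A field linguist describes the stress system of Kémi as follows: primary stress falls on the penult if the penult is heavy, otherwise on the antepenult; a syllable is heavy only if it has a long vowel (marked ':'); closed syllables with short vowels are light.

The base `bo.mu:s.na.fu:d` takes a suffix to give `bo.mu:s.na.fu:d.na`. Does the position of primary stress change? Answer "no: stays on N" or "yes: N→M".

Base `bo.mu:s.na.fu:d` (4 syllables):
  Weights: 2 mu:s H, 3 na L, 4 fu:d H.
  The penult (syllable 3, na) is light, so stress falls on the antepenult (syllable 2, mu:s).
  → primary stress on syllable 2.
Suffixed `bo.mu:s.na.fu:d.na` (5 syllables):
  Weights: 3 na L, 4 fu:d H, 5 na L.
  The penult (syllable 4, fu:d) is heavy, so it takes stress.
  → primary stress on syllable 4.

yes: 2→4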